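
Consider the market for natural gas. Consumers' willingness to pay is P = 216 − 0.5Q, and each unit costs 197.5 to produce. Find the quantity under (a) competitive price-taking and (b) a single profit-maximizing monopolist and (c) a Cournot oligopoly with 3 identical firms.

Under competition P = MC = 197.5, so Q = (216 − 197.5)/0.5 = 37.
A monopolist chooses Q where MR = MC. MR = 216 − Q; setting this equal to 197.5 gives Q = 18.5 and P = 206.75.
In a 3-firm Cournot equilibrium, symmetry and the first-order condition give q = (216 − 197.5)/(2) = 9.25. So Q = 27.75 and P = 202.125.

Competition: Q = 37; Monopoly: Q = 18.5; Cournot: Q = 27.75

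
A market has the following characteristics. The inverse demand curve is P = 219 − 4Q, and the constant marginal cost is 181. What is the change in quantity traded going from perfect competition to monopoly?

Perfect competition: P = MC = 181, so 219 − 4Q = 181 and Q = 9.5.
Monopoly sets MR = MC: 219 − 8Q = 181 ⇒ Q = 4.75, P = 219 − 4·4.75 = 200.
Change in quantity traded: 4.75 − 9.5 = −4.75.

Q falls by 4.75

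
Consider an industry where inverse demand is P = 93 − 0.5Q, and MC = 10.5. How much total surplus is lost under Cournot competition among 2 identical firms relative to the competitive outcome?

DWL = 756.25

Under competition P = MC = 10.5, so Q = (93 − 10.5)/0.5 = 165.
With 2 symmetric Cournot firms, each firm's FOC gives 93 − 1.5q = 10.5, so q = 55, Q = 2·55 = 110, and P = 38.
DWL is the triangle between Q = 110 and Q = 165: ½·(165 − 110)·(38 − 10.5) = 756.25.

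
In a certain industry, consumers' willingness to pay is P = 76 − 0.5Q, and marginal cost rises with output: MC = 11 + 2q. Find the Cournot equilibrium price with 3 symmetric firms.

Cournot with 3 identical firms: the symmetric best-response condition is 76 − 2q = 11 + 2q. Each firm produces q = 16.25, total output Q = 48.75, price P = 51.625.

P = 51.625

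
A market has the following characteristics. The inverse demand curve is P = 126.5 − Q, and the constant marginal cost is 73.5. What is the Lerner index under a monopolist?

The monopolist equates marginal revenue to marginal cost: 126.5 − 2Q = 73.5, so Q = 26.5. From demand, P = 100.
Lerner index = (P − MC)/P = (100 − 73.5)/100 = 0.265.

Lerner index = 0.265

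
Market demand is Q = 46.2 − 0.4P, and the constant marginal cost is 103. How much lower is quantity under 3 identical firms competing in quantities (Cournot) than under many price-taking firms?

Q falls by 1.25

Inverting demand: P = 115.5 − 2.5Q.
Competitive firms price at marginal cost: P = 103, giving Q = 5.
With 3 symmetric Cournot firms, each firm's FOC gives 115.5 − 10q = 103, so q = 1.25, Q = 3·1.25 = 3.75, and P = 106.125.
Change in quantity: 3.75 − 5 = −1.25.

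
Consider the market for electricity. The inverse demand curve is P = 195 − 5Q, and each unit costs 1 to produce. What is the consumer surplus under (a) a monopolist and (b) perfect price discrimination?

Monopoly: CS = 940.9; Perfect PD: CS = 0

Monopoly sets MR = MC: 195 − 10Q = 1 ⇒ Q = 19.4, P = 195 − 5·19.4 = 98.
CS = ½·(195 − 98)·19.4 = 940.9.
Under first-degree price discrimination the firm charges each unit its demand price and produces up to where P = MC, i.e. Q = 38.8. Consumer surplus is zero; producer surplus equals total surplus.
CS = 0.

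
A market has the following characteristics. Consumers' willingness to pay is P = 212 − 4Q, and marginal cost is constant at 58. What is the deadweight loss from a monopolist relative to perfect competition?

DWL = 741.125

Perfect competition: P = MC = 58, so 212 − 4Q = 58 and Q = 38.5.
Monopoly sets MR = MC: 212 − 8Q = 58 ⇒ Q = 19.25, P = 212 − 4·19.25 = 135.
DWL is the triangle between Q = 19.25 and Q = 38.5: ½·(38.5 − 19.25)·(135 − 58) = 741.125.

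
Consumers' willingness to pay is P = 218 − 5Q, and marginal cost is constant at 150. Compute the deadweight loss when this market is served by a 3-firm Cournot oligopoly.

Under competition P = MC = 150, so Q = (218 − 150)/5 = 13.6.
In a 3-firm Cournot equilibrium, symmetry and the first-order condition give q = (218 − 150)/(20) = 3.4. So Q = 10.2 and P = 167.
DWL is the triangle between Q = 10.2 and Q = 13.6: ½·(13.6 − 10.2)·(167 − 150) = 28.9.

DWL = 28.9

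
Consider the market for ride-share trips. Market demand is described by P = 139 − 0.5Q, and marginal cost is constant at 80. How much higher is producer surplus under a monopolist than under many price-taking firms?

Producer surplus rises by 1740.5

Competitive firms price at marginal cost: P = 80, giving Q = 118.
PS = (80 − 80)·118 = 0.
A monopolist chooses Q where MR = MC. MR = 139 − Q; setting this equal to 80 gives Q = 59 and P = 109.5.
PS = (109.5 − 80)·59 = 1740.5.
Change in producer surplus: 1740.5 − 0 = 1740.5.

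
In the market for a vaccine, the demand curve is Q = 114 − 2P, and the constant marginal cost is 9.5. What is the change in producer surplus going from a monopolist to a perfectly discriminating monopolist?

Producer surplus rises by 1128.125

Inverting demand: P = 57 − 0.5Q.
The monopolist equates marginal revenue to marginal cost: 57 − Q = 9.5, so Q = 47.5. From demand, P = 33.25.
PS = (33.25 − 9.5)·47.5 = 1128.125.
A perfectly discriminating monopolist sells every unit with P(Q) ≥ MC(Q), so output equals the competitive quantity Q = 95. Each buyer pays their reservation price, so CS = 0 and the firm captures all surplus.
PS = ½·(57 − 9.5)·95 = 2256.25.
Change in producer surplus: 2256.25 − 1128.125 = 1128.125.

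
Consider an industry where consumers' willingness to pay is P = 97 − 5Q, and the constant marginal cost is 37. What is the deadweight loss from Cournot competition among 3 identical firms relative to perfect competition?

Under competition P = MC = 37, so Q = (97 − 37)/5 = 12.
In a 3-firm Cournot equilibrium, symmetry and the first-order condition give q = (97 − 37)/(20) = 3. So Q = 9 and P = 52.
DWL is the triangle between Q = 9 and Q = 12: ½·(12 − 9)·(52 − 37) = 22.5.

DWL = 22.5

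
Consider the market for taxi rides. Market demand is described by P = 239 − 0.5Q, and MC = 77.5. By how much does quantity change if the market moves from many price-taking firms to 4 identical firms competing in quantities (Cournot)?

Under competition P = MC = 77.5, so Q = (239 − 77.5)/0.5 = 323.
Cournot with 4 identical firms: the symmetric best-response condition is 239 − 2.5q = 77.5. Each firm produces q = 64.6, total output Q = 258.4, price P = 109.8.
Change in quantity: 258.4 − 323 = −64.6.

Q falls by 64.6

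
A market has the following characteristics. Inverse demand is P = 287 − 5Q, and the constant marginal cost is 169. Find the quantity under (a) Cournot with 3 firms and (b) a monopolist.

Cournot with 3 identical firms: the symmetric best-response condition is 287 − 20q = 169. Each firm produces q = 5.9, total output Q = 17.7, price P = 198.5.
Monopoly sets MR = MC: 287 − 10Q = 169 ⇒ Q = 11.8, P = 287 − 5·11.8 = 228.

Cournot: Q = 17.7; Monopoly: Q = 11.8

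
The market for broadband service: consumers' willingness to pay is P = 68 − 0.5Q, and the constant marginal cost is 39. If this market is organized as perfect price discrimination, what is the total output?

A perfectly discriminating monopolist sells every unit with P(Q) ≥ MC(Q), so output equals the competitive quantity Q = 58. Each buyer pays their reservation price, so CS = 0 and the firm captures all surplus.

Q = 58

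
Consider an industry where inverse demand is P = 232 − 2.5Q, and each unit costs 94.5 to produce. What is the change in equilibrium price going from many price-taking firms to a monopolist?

Equilibrium price rises by 68.75

Competitive firms price at marginal cost: P = 94.5, giving Q = 55.
Monopoly sets MR = MC: 232 − 5Q = 94.5 ⇒ Q = 27.5, P = 232 − 2.5·27.5 = 163.25.
Change in equilibrium price: 163.25 − 94.5 = 68.75.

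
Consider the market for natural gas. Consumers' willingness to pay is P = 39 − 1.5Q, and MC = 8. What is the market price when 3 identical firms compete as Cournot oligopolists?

In a 3-firm Cournot equilibrium, symmetry and the first-order condition give q = (39 − 8)/(6) = 31/6. So Q = 15.5 and P = 15.75.

P = 15.75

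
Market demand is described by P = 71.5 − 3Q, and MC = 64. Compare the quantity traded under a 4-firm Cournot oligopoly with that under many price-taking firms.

In a 4-firm Cournot equilibrium, symmetry and the first-order condition give q = (71.5 − 64)/(15) = 0.5. So Q = 2 and P = 65.5.
Perfect competition: P = MC = 64, so 71.5 − 3Q = 64 and Q = 2.5.

Cournot: Q = 2; Competition: Q = 2.5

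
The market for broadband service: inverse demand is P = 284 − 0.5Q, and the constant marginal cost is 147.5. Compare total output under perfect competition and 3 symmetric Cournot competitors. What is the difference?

Under competition P = MC = 147.5, so Q = (284 − 147.5)/0.5 = 273.
Cournot with 3 identical firms: the symmetric best-response condition is 284 − 2q = 147.5. Each firm produces q = 68.25, total output Q = 204.75, price P = 181.625.
Change in total output: 204.75 − 273 = −68.25.

Total output falls by 68.25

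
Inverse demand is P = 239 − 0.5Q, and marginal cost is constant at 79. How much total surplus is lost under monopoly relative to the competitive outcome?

DWL = 6400

Perfect competition: P = MC = 79, so 239 − 0.5Q = 79 and Q = 320.
A monopolist chooses Q where MR = MC. MR = 239 − Q; setting this equal to 79 gives Q = 160 and P = 159.
DWL is the triangle between Q = 160 and Q = 320: ½·(320 − 160)·(159 − 79) = 6400.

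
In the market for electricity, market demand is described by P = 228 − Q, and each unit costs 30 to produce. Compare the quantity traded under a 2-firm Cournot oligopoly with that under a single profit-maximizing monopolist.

Cournot: Q = 132; Monopoly: Q = 99

Cournot with 2 identical firms: the symmetric best-response condition is 228 − 3q = 30. Each firm produces q = 66, total output Q = 132, price P = 96.
A monopolist chooses Q where MR = MC. MR = 228 − 2Q; setting this equal to 30 gives Q = 99 and P = 129.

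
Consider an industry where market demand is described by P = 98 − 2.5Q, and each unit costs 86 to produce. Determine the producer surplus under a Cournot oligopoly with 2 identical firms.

With 2 symmetric Cournot firms, each firm's FOC gives 98 − 7.5q = 86, so q = 1.6, Q = 2·1.6 = 3.2, and P = 90.
PS = (90 − 86)·3.2 = 12.8.

PS = 12.8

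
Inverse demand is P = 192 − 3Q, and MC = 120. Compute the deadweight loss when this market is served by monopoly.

DWL = 216

Perfect competition: P = MC = 120, so 192 − 3Q = 120 and Q = 24.
Monopoly sets MR = MC: 192 − 6Q = 120 ⇒ Q = 12, P = 192 − 3·12 = 156.
DWL is the triangle between Q = 12 and Q = 24: ½·(24 − 12)·(156 − 120) = 216.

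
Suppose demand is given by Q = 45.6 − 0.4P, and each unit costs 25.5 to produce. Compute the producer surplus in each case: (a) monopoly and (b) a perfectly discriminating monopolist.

Inverting demand: P = 114 − 2.5Q.
A monopolist chooses Q where MR = MC. MR = 114 − 5Q; setting this equal to 25.5 gives Q = 17.7 and P = 69.75.
PS = (69.75 − 25.5)·17.7 = 783.225.
Under first-degree price discrimination the firm charges each unit its demand price and produces up to where P = MC, i.e. Q = 35.4. Consumer surplus is zero; producer surplus equals total surplus.
PS = ½·(114 − 25.5)·35.4 = 1566.45.

Monopoly: PS = 783.225; Perfect PD: PS = 1566.45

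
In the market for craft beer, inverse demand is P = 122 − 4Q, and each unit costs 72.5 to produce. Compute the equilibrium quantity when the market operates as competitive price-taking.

Q = 12.375

Competitive firms price at marginal cost: P = 72.5, giving Q = 12.375.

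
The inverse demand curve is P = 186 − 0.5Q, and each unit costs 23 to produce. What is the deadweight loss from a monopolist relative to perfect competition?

Competitive firms price at marginal cost: P = 23, giving Q = 326.
The monopolist equates marginal revenue to marginal cost: 186 − Q = 23, so Q = 163. From demand, P = 104.5.
DWL is the triangle between Q = 163 and Q = 326: ½·(326 − 163)·(104.5 − 23) = 6642.25.

DWL = 6642.25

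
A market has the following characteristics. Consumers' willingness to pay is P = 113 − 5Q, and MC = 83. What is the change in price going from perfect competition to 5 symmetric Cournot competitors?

Under competition P = MC = 83, so Q = (113 − 83)/5 = 6.
In a 5-firm Cournot equilibrium, symmetry and the first-order condition give q = (113 − 83)/(30) = 1. So Q = 5 and P = 88.
Change in price: 88 − 83 = 5.

Price rises by 5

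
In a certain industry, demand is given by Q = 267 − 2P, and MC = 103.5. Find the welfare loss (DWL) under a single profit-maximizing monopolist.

Inverting demand: P = 133.5 − 0.5Q.
Perfect competition: P = MC = 103.5, so 133.5 − 0.5Q = 103.5 and Q = 60.
Monopoly sets MR = MC: 133.5 − Q = 103.5 ⇒ Q = 30, P = 133.5 − 0.5·30 = 118.5.
DWL is the triangle between Q = 30 and Q = 60: ½·(60 − 30)·(118.5 − 103.5) = 225.

DWL = 225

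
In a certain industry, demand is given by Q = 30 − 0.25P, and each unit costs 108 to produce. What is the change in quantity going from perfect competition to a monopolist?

Q falls by 1.5

Inverting demand: P = 120 − 4Q.
Perfect competition: P = MC = 108, so 120 − 4Q = 108 and Q = 3.
The monopolist equates marginal revenue to marginal cost: 120 − 8Q = 108, so Q = 1.5. From demand, P = 114.
Change in quantity: 1.5 − 3 = −1.5.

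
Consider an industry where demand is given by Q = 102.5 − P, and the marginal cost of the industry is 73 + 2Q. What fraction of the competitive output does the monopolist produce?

Inverting demand: P = 102.5 − Q.
The monopolist equates marginal revenue to marginal cost: 102.5 − 2Q = 73 + 2Q, so Q = 7.375. From demand, P = 95.125.
Under competition P = MC: 102.5 − Q = 73 + 2Q ⇒ Q = 59/6, P = 278/3.
Ratio Q_m/Q_c = 7.375/(59/6) = 0.75.

Q_m/Q_c = 0.75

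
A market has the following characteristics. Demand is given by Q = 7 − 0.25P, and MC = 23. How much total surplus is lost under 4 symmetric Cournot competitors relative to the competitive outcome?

Inverting demand: P = 28 − 4Q.
Competitive firms price at marginal cost: P = 23, giving Q = 1.25.
With 4 symmetric Cournot firms, each firm's FOC gives 28 − 20q = 23, so q = 0.25, Q = 4·0.25 = 1, and P = 24.
DWL is the triangle between Q = 1 and Q = 1.25: ½·(1.25 − 1)·(24 − 23) = 0.125.

DWL = 0.125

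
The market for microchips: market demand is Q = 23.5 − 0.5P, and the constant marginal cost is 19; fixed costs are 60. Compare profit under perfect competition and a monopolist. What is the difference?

Inverting demand: P = 47 − 2Q.
Competitive firms price at marginal cost: P = 19, giving Q = 14.
Profit = (19 − 19)·14 − 60 = −60.
Monopoly sets MR = MC: 47 − 4Q = 19 ⇒ Q = 7, P = 47 − 2·7 = 33.
Profit = (33 − 19)·7 − 60 = 38.
Change in profit: 38 − −60 = 98.

Profit rises by 98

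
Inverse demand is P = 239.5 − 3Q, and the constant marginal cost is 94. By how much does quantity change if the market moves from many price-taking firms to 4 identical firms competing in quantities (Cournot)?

Q falls by 9.7

Perfect competition: P = MC = 94, so 239.5 − 3Q = 94 and Q = 48.5.
With 4 symmetric Cournot firms, each firm's FOC gives 239.5 − 15q = 94, so q = 9.7, Q = 4·9.7 = 38.8, and P = 123.1.
Change in quantity: 38.8 − 48.5 = −9.7.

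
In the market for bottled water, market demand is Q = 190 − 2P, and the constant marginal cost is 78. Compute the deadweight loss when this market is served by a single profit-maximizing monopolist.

Inverting demand: P = 95 − 0.5Q.
Perfect competition: P = MC = 78, so 95 − 0.5Q = 78 and Q = 34.
The monopolist equates marginal revenue to marginal cost: 95 − Q = 78, so Q = 17. From demand, P = 86.5.
DWL is the triangle between Q = 17 and Q = 34: ½·(34 − 17)·(86.5 − 78) = 72.25.

DWL = 72.25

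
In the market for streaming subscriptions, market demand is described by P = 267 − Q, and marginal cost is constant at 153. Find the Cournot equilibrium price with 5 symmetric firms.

P = 172

With 5 symmetric Cournot firms, each firm's FOC gives 267 − 6q = 153, so q = 19, Q = 5·19 = 95, and P = 172.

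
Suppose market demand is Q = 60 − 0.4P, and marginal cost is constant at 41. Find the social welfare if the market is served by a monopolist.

Inverting demand: P = 150 − 2.5Q.
Monopoly sets MR = MC: 150 − 5Q = 41 ⇒ Q = 21.8, P = 150 − 2.5·21.8 = 95.5.
CS = ½·(150 − 95.5)·21.8 = 594.05; PS = (95.5 − 41)·21.8 = 1188.1; TS = 1782.15.

TS = 1782.15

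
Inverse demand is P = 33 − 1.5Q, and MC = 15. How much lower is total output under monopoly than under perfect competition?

Total output falls by 6

Competitive firms price at marginal cost: P = 15, giving Q = 12.
The monopolist equates marginal revenue to marginal cost: 33 − 3Q = 15, so Q = 6. From demand, P = 24.
Change in total output: 6 − 12 = −6.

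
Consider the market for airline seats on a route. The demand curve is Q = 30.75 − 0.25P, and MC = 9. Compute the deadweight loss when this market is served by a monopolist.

Inverting demand: P = 123 − 4Q.
Competitive firms price at marginal cost: P = 9, giving Q = 28.5.
A monopolist chooses Q where MR = MC. MR = 123 − 8Q; setting this equal to 9 gives Q = 14.25 and P = 66.
DWL is the triangle between Q = 14.25 and Q = 28.5: ½·(28.5 − 14.25)·(66 − 9) = 406.125.

DWL = 406.125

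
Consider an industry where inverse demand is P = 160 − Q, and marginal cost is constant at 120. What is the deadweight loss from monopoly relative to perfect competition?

DWL = 200

Perfect competition: P = MC = 120, so 160 − Q = 120 and Q = 40.
A monopolist chooses Q where MR = MC. MR = 160 − 2Q; setting this equal to 120 gives Q = 20 and P = 140.
DWL is the triangle between Q = 20 and Q = 40: ½·(40 − 20)·(140 − 120) = 200.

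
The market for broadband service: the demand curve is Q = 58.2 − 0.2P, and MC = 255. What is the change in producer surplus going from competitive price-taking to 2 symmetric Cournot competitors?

Inverting demand: P = 291 − 5Q.
Competitive firms price at marginal cost: P = 255, giving Q = 7.2.
PS = (255 − 255)·7.2 = 0.
Cournot with 2 identical firms: the symmetric best-response condition is 291 − 15q = 255. Each firm produces q = 2.4, total output Q = 4.8, price P = 267.
PS = (267 − 255)·4.8 = 57.6.
Change in producer surplus: 57.6 − 0 = 57.6.

PS rises by 57.6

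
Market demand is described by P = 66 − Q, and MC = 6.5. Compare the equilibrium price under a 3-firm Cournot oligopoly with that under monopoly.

Cournot: P = 21.375; Monopoly: P = 36.25

With 3 symmetric Cournot firms, each firm's FOC gives 66 − 4q = 6.5, so q = 14.875, Q = 3·14.875 = 44.625, and P = 21.375.
The monopolist equates marginal revenue to marginal cost: 66 − 2Q = 6.5, so Q = 29.75. From demand, P = 36.25.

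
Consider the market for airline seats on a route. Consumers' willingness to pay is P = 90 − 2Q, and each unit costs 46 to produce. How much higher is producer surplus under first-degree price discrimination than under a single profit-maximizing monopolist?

Monopoly sets MR = MC: 90 − 4Q = 46 ⇒ Q = 11, P = 90 − 2·11 = 68.
PS = (68 − 46)·11 = 242.
A perfectly discriminating monopolist sells every unit with P(Q) ≥ MC(Q), so output equals the competitive quantity Q = 22. Each buyer pays their reservation price, so CS = 0 and the firm captures all surplus.
PS = ½·(90 − 46)·22 = 484.
Change in producer surplus: 484 − 242 = 242.

Producer surplus rises by 242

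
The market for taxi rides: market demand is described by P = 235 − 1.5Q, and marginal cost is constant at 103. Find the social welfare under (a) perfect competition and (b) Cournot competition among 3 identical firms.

Competition: TS = 5808; Cournot: TS = 5445

Perfect competition: P = MC = 103, so 235 − 1.5Q = 103 and Q = 88.
CS = ½·(235 − 103)·88 = 5808; PS = (103 − 103)·88 = 0; TS = 5808.
Cournot with 3 identical firms: the symmetric best-response condition is 235 − 6q = 103. Each firm produces q = 22, total output Q = 66, price P = 136.
CS = ½·(235 − 136)·66 = 3267; PS = (136 − 103)·66 = 2178; TS = 5445.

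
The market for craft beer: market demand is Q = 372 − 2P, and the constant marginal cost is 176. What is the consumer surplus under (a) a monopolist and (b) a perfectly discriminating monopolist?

Monopoly: CS = 25; Perfect PD: CS = 0

Inverting demand: P = 186 − 0.5Q.
Monopoly sets MR = MC: 186 − Q = 176 ⇒ Q = 10, P = 186 − 0.5·10 = 181.
CS = ½·(186 − 181)·10 = 25.
A perfectly discriminating monopolist sells every unit with P(Q) ≥ MC(Q), so output equals the competitive quantity Q = 20. Each buyer pays their reservation price, so CS = 0 and the firm captures all surplus.
CS = 0.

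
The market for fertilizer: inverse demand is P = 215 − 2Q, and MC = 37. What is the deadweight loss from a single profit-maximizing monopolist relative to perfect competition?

DWL = 1980.25

Perfect competition: P = MC = 37, so 215 − 2Q = 37 and Q = 89.
The monopolist equates marginal revenue to marginal cost: 215 − 4Q = 37, so Q = 44.5. From demand, P = 126.
DWL is the triangle between Q = 44.5 and Q = 89: ½·(89 − 44.5)·(126 − 37) = 1980.25.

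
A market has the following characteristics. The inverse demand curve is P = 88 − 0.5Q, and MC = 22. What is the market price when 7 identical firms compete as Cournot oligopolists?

With 7 symmetric Cournot firms, each firm's FOC gives 88 − 4q = 22, so q = 16.5, Q = 7·16.5 = 115.5, and P = 30.25.

P = 30.25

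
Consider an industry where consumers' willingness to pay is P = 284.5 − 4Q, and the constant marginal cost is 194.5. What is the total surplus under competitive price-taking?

TS = 1012.5

Competitive firms price at marginal cost: P = 194.5, giving Q = 22.5.
CS = ½·(284.5 − 194.5)·22.5 = 1012.5; PS = (194.5 − 194.5)·22.5 = 0; TS = 1012.5.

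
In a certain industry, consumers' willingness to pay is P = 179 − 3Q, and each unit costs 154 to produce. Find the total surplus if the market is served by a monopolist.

The monopolist equates marginal revenue to marginal cost: 179 − 6Q = 154, so Q = 25/6. From demand, P = 166.5.
CS = ½·(179 − 166.5)·25/6 = 625/24; PS = (166.5 − 154)·25/6 = 625/12; TS = 78.125.

TS = 78.125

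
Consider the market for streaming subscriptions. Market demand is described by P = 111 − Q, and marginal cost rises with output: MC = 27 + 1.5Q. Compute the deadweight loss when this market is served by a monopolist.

Competitive equilibrium sets price equal to marginal cost: 111 − Q = 27 + 1.5Q, so Q = 33.6 and P = 77.4.
The monopolist equates marginal revenue to marginal cost: 111 − 2Q = 27 + 1.5Q, so Q = 24. From demand, P = 87.
CS = ½·(111 − 77.4)·33.6 = 564.48; PS = (77.4·33.6 − 27·33.6 − ½·1.5·33.6²) = 846.72; TS = 1411.2.
CS = ½·(111 − 87)·24 = 288; PS = (87·24 − 27·24 − ½·1.5·24²) = 1008; TS = 1296.
DWL = 1411.2 − 1296 = 115.2.

DWL = 115.2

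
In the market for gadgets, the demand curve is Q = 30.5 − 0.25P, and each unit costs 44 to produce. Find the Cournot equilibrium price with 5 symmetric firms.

Inverting demand: P = 122 − 4Q.
In a 5-firm Cournot equilibrium, symmetry and the first-order condition give q = (122 − 44)/(24) = 3.25. So Q = 16.25 and P = 57.

P = 57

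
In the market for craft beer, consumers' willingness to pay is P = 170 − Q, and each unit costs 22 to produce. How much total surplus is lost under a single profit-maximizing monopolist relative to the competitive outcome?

DWL = 2738

Under competition P = MC = 22, so Q = (170 − 22)/1 = 148.
The monopolist equates marginal revenue to marginal cost: 170 − 2Q = 22, so Q = 74. From demand, P = 96.
DWL is the triangle between Q = 74 and Q = 148: ½·(148 − 74)·(96 − 22) = 2738.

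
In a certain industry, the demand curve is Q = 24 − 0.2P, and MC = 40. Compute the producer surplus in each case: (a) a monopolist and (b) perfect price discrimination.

Inverting demand: P = 120 − 5Q.
A monopolist chooses Q where MR = MC. MR = 120 − 10Q; setting this equal to 40 gives Q = 8 and P = 80.
PS = (80 − 40)·8 = 320.
Under first-degree price discrimination the firm charges each unit its demand price and produces up to where P = MC, i.e. Q = 16. Consumer surplus is zero; producer surplus equals total surplus.
PS = ½·(120 − 40)·16 = 640.

Monopoly: PS = 320; Perfect PD: PS = 640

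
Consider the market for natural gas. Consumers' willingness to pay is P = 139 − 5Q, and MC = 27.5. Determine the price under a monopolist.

P = 83.25

A monopolist chooses Q where MR = MC. MR = 139 − 10Q; setting this equal to 27.5 gives Q = 11.15 and P = 83.25.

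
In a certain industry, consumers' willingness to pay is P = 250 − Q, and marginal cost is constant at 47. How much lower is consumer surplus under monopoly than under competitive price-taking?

CS falls by 15453.375

Under competition P = MC = 47, so Q = (250 − 47)/1 = 203.
CS = ½·(250 − 47)·203 = 20604.5.
A monopolist chooses Q where MR = MC. MR = 250 − 2Q; setting this equal to 47 gives Q = 101.5 and P = 148.5.
CS = ½·(250 − 148.5)·101.5 = 5151.125.
Change in consumer surplus: 5151.125 − 20604.5 = −15453.375.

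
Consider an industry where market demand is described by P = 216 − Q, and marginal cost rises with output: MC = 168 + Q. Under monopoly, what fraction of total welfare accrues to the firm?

PS/TS = 0.75

The monopolist equates marginal revenue to marginal cost: 216 − 2Q = 168 + Q, so Q = 16. From demand, P = 200.
CS = ½·(216 − 200)·16 = 128.
PS = P·Q − VC(Q) = 200·16 − (168·16 + ½·1·16²) = 384.
Share captured = PS/TS = 384/512 = 0.75.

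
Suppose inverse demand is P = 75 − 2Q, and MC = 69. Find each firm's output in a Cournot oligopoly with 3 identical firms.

q_i = 0.75

Cournot with 3 identical firms: the symmetric best-response condition is 75 − 8q = 69. Each firm produces q = 0.75, total output Q = 2.25, price P = 70.5.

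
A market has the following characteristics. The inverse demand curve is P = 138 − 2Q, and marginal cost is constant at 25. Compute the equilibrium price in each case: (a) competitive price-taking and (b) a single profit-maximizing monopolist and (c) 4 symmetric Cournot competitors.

Under competition P = MC = 25, so Q = (138 − 25)/2 = 56.5.
The monopolist equates marginal revenue to marginal cost: 138 − 4Q = 25, so Q = 28.25. From demand, P = 81.5.
In a 4-firm Cournot equilibrium, symmetry and the first-order condition give q = (138 − 25)/(10) = 11.3. So Q = 45.2 and P = 47.6.

Competition: P = 25; Monopoly: P = 81.5; Cournot: P = 47.6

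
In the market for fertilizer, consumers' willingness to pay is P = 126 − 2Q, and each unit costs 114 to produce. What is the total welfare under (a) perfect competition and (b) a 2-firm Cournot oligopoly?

Perfect competition: P = MC = 114, so 126 − 2Q = 114 and Q = 6.
CS = ½·(126 − 114)·6 = 36; PS = (114 − 114)·6 = 0; TS = 36.
With 2 symmetric Cournot firms, each firm's FOC gives 126 − 6q = 114, so q = 2, Q = 2·2 = 4, and P = 118.
CS = ½·(126 − 118)·4 = 16; PS = (118 − 114)·4 = 16; TS = 32.

Competition: TS = 36; Cournot: TS = 32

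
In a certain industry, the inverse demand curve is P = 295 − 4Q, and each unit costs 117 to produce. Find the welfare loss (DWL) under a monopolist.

Perfect competition: P = MC = 117, so 295 − 4Q = 117 and Q = 44.5.
Monopoly sets MR = MC: 295 − 8Q = 117 ⇒ Q = 22.25, P = 295 − 4·22.25 = 206.
DWL is the triangle between Q = 22.25 and Q = 44.5: ½·(44.5 − 22.25)·(206 − 117) = 990.125.

DWL = 990.125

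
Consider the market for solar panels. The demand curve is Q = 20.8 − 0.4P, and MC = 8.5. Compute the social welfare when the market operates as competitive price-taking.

TS = 378.45

Inverting demand: P = 52 − 2.5Q.
Perfect competition: P = MC = 8.5, so 52 − 2.5Q = 8.5 and Q = 17.4.
CS = ½·(52 − 8.5)·17.4 = 378.45; PS = (8.5 − 8.5)·17.4 = 0; TS = 378.45.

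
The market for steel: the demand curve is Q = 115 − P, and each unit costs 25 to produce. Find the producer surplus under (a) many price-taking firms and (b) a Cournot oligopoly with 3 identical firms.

Competition: PS = 0; Cournot: PS = 1518.75

Inverting demand: P = 115 − Q.
Competitive firms price at marginal cost: P = 25, giving Q = 90.
PS = (25 − 25)·90 = 0.
Cournot with 3 identical firms: the symmetric best-response condition is 115 − 4q = 25. Each firm produces q = 22.5, total output Q = 67.5, price P = 47.5.
PS = (47.5 − 25)·67.5 = 1518.75.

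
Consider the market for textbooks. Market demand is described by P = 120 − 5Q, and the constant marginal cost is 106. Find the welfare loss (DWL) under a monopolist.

Under competition P = MC = 106, so Q = (120 − 106)/5 = 2.8.
Monopoly sets MR = MC: 120 − 10Q = 106 ⇒ Q = 1.4, P = 120 − 5·1.4 = 113.
DWL is the triangle between Q = 1.4 and Q = 2.8: ½·(2.8 − 1.4)·(113 − 106) = 4.9.

DWL = 4.9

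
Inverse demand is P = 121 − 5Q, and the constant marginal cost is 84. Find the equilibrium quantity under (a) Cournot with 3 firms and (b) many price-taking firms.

With 3 symmetric Cournot firms, each firm's FOC gives 121 − 20q = 84, so q = 1.85, Q = 3·1.85 = 5.55, and P = 93.25.
Perfect competition: P = MC = 84, so 121 − 5Q = 84 and Q = 7.4.

Cournot: Q = 5.55; Competition: Q = 7.4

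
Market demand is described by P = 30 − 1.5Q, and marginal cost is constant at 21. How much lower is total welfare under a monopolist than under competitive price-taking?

TS falls by 6.75

Perfect competition: P = MC = 21, so 30 − 1.5Q = 21 and Q = 6.
CS = ½·(30 − 21)·6 = 27; PS = (21 − 21)·6 = 0; TS = 27.
A monopolist chooses Q where MR = MC. MR = 30 − 3Q; setting this equal to 21 gives Q = 3 and P = 25.5.
CS = ½·(30 − 25.5)·3 = 6.75; PS = (25.5 − 21)·3 = 13.5; TS = 20.25.
Change in total welfare: 20.25 − 27 = −6.75.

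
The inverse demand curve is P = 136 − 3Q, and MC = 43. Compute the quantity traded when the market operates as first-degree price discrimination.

Q = 31

Under first-degree price discrimination the firm charges each unit its demand price and produces up to where P = MC, i.e. Q = 31. Consumer surplus is zero; producer surplus equals total surplus.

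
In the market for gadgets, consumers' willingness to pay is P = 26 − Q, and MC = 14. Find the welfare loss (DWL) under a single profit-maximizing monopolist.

DWL = 18

Perfect competition: P = MC = 14, so 26 − Q = 14 and Q = 12.
Monopoly sets MR = MC: 26 − 2Q = 14 ⇒ Q = 6, P = 26 − 6 = 20.
DWL is the triangle between Q = 6 and Q = 12: ½·(12 − 6)·(20 − 14) = 18.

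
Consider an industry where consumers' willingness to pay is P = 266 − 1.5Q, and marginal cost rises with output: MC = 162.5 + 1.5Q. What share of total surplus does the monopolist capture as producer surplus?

The monopolist equates marginal revenue to marginal cost: 266 − 3Q = 162.5 + 1.5Q, so Q = 23. From demand, P = 231.5.
CS = ½·(266 − 231.5)·23 = 396.75.
PS = P·Q − VC(Q) = 231.5·23 − (162.5·23 + ½·1.5·23²) = 1190.25.
Share captured = PS/TS = 1190.25/1587 = 0.75.

PS/TS = 0.75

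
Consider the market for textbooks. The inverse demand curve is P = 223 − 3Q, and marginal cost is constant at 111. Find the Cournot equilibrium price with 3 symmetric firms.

P = 139

Cournot with 3 identical firms: the symmetric best-response condition is 223 − 12q = 111. Each firm produces q = 28/3, total output Q = 28, price P = 139.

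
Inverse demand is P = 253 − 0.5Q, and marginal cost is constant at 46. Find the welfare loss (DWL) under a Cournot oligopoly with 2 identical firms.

Under competition P = MC = 46, so Q = (253 − 46)/0.5 = 414.
Cournot with 2 identical firms: the symmetric best-response condition is 253 − 1.5q = 46. Each firm produces q = 138, total output Q = 276, price P = 115.
DWL is the triangle between Q = 276 and Q = 414: ½·(414 − 276)·(115 − 46) = 4761.

DWL = 4761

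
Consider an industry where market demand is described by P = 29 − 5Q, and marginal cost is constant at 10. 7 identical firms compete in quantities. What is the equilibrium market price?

P = 12.375

With 7 symmetric Cournot firms, each firm's FOC gives 29 − 40q = 10, so q = 0.475, Q = 7·0.475 = 3.325, and P = 12.375.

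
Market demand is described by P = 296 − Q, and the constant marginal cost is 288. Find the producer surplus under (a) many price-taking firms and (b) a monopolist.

Competition: PS = 0; Monopoly: PS = 16

Perfect competition: P = MC = 288, so 296 − Q = 288 and Q = 8.
PS = (288 − 288)·8 = 0.
A monopolist chooses Q where MR = MC. MR = 296 − 2Q; setting this equal to 288 gives Q = 4 and P = 292.
PS = (292 − 288)·4 = 16.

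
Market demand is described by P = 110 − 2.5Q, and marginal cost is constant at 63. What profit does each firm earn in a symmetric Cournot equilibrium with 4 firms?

π_i = 35.344

Cournot with 4 identical firms: the symmetric best-response condition is 110 − 12.5q = 63. Each firm produces q = 3.76, total output Q = 15.04, price P = 72.4.
Each firm's profit = (72.4 − 63)·3.76 = 35.344.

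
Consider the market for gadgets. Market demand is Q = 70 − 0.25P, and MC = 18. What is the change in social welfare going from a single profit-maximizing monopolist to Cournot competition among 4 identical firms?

Social welfare rises by 1801.905

Inverting demand: P = 280 − 4Q.
The monopolist equates marginal revenue to marginal cost: 280 − 8Q = 18, so Q = 32.75. From demand, P = 149.
CS = ½·(280 − 149)·32.75 = 2145.125; PS = (149 − 18)·32.75 = 4290.25; TS = 6435.375.
With 4 symmetric Cournot firms, each firm's FOC gives 280 − 20q = 18, so q = 13.1, Q = 4·13.1 = 52.4, and P = 70.4.
CS = ½·(280 − 70.4)·52.4 = 5491.52; PS = (70.4 − 18)·52.4 = 2745.76; TS = 8237.28.
Change in social welfare: 8237.28 − 6435.375 = 1801.905.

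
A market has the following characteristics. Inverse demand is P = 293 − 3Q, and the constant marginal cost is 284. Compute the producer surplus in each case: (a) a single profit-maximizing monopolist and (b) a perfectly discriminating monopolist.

Monopoly: PS = 6.75; Perfect PD: PS = 13.5

A monopolist chooses Q where MR = MC. MR = 293 − 6Q; setting this equal to 284 gives Q = 1.5 and P = 288.5.
PS = (288.5 − 284)·1.5 = 6.75.
A perfectly discriminating monopolist sells every unit with P(Q) ≥ MC(Q), so output equals the competitive quantity Q = 3. Each buyer pays their reservation price, so CS = 0 and the firm captures all surplus.
PS = ½·(293 − 284)·3 = 13.5.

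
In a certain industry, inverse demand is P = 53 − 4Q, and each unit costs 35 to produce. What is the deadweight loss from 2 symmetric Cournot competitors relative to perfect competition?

Under competition P = MC = 35, so Q = (53 − 35)/4 = 4.5.
Cournot with 2 identical firms: the symmetric best-response condition is 53 − 12q = 35. Each firm produces q = 1.5, total output Q = 3, price P = 41.
DWL is the triangle between Q = 3 and Q = 4.5: ½·(4.5 − 3)·(41 − 35) = 4.5.

DWL = 4.5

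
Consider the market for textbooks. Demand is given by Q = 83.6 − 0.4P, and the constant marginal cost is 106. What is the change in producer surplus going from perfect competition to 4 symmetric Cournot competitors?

PS rises by 678.976

Inverting demand: P = 209 − 2.5Q.
Competitive firms price at marginal cost: P = 106, giving Q = 41.2.
PS = (106 − 106)·41.2 = 0.
With 4 symmetric Cournot firms, each firm's FOC gives 209 − 12.5q = 106, so q = 8.24, Q = 4·8.24 = 32.96, and P = 126.6.
PS = (126.6 − 106)·32.96 = 678.976.
Change in producer surplus: 678.976 − 0 = 678.976.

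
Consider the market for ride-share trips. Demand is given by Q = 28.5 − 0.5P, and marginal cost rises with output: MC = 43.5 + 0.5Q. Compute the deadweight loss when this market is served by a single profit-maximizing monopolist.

Inverting demand: P = 57 − 2Q.
Under competition P = MC: 57 − 2Q = 43.5 + 0.5Q ⇒ Q = 5.4, P = 46.2.
Monopoly sets MR = MC: 57 − 4Q = 43.5 + 0.5Q ⇒ Q = 3, P = 57 − 2·3 = 51.
CS = ½·(57 − 46.2)·5.4 = 29.16; PS = (46.2·5.4 − 43.5·5.4 − ½·0.5·5.4²) = 7.29; TS = 36.45.
CS = ½·(57 − 51)·3 = 9; PS = (51·3 − 43.5·3 − ½·0.5·3²) = 20.25; TS = 29.25.
DWL = 36.45 − 29.25 = 7.2.

DWL = 7.2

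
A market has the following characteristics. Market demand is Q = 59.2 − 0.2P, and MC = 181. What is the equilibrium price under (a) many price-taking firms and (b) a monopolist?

Competition: P = 181; Monopoly: P = 238.5

Inverting demand: P = 296 − 5Q.
Competitive firms price at marginal cost: P = 181, giving Q = 23.
Monopoly sets MR = MC: 296 − 10Q = 181 ⇒ Q = 11.5, P = 296 − 5·11.5 = 238.5.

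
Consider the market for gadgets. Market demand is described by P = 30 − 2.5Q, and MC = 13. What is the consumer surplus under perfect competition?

CS = 57.8

Perfect competition: P = MC = 13, so 30 − 2.5Q = 13 and Q = 6.8.
CS = ½·(30 − 13)·6.8 = 57.8.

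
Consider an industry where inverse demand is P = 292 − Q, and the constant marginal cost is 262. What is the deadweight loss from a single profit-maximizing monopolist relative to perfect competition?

Under competition P = MC = 262, so Q = (292 − 262)/1 = 30.
A monopolist chooses Q where MR = MC. MR = 292 − 2Q; setting this equal to 262 gives Q = 15 and P = 277.
DWL is the triangle between Q = 15 and Q = 30: ½·(30 − 15)·(277 − 262) = 112.5.

DWL = 112.5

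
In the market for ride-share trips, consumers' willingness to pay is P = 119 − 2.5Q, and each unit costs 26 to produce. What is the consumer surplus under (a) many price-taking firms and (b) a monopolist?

Competitive firms price at marginal cost: P = 26, giving Q = 37.2.
CS = ½·(119 − 26)·37.2 = 1729.8.
The monopolist equates marginal revenue to marginal cost: 119 − 5Q = 26, so Q = 18.6. From demand, P = 72.5.
CS = ½·(119 − 72.5)·18.6 = 432.45.

Competition: CS = 1729.8; Monopoly: CS = 432.45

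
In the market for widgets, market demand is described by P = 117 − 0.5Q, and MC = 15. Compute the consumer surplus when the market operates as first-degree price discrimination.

CS = 0

Under first-degree price discrimination the firm charges each unit its demand price and produces up to where P = MC, i.e. Q = 204. Consumer surplus is zero; producer surplus equals total surplus.
CS = 0.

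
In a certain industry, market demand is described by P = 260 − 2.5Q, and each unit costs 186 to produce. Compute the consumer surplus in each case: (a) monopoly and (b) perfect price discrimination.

A monopolist chooses Q where MR = MC. MR = 260 − 5Q; setting this equal to 186 gives Q = 14.8 and P = 223.
CS = ½·(260 − 223)·14.8 = 273.8.
With perfect price discrimination, output is the efficient level Q = 29.6 (where demand meets MC), but every buyer pays their willingness to pay: CS = 0 and PS = total surplus.
CS = 0.

Monopoly: CS = 273.8; Perfect PD: CS = 0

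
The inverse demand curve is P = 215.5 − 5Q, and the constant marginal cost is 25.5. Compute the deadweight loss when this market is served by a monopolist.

DWL = 902.5

Under competition P = MC = 25.5, so Q = (215.5 − 25.5)/5 = 38.
A monopolist chooses Q where MR = MC. MR = 215.5 − 10Q; setting this equal to 25.5 gives Q = 19 and P = 120.5.
DWL is the triangle between Q = 19 and Q = 38: ½·(38 − 19)·(120.5 − 25.5) = 902.5.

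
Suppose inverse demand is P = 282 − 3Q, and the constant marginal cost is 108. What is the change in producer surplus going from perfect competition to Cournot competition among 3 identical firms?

Under competition P = MC = 108, so Q = (282 − 108)/3 = 58.
PS = (108 − 108)·58 = 0.
In a 3-firm Cournot equilibrium, symmetry and the first-order condition give q = (282 − 108)/(12) = 14.5. So Q = 43.5 and P = 151.5.
PS = (151.5 − 108)·43.5 = 1892.25.
Change in producer surplus: 1892.25 − 0 = 1892.25.

PS rises by 1892.25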